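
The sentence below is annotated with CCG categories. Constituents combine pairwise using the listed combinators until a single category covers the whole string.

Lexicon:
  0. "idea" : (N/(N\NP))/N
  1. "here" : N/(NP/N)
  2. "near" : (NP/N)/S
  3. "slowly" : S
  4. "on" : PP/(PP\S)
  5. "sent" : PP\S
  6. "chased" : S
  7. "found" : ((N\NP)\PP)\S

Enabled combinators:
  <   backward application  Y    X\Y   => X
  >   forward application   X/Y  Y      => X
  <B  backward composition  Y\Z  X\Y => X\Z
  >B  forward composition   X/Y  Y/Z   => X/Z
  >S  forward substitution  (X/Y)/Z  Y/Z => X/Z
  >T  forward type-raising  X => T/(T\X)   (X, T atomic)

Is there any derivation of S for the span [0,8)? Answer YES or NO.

(N/(N\NP))/N N/(NP/N) (NP/N)/S S PP/(PP\S) PP\S S ((N\NP)\PP)\S
CKY chart[0,8] = {N, N/(N\N), NP/(NP\N), PP/(PP\N), S/(S\N)}; S ∉ chart

NO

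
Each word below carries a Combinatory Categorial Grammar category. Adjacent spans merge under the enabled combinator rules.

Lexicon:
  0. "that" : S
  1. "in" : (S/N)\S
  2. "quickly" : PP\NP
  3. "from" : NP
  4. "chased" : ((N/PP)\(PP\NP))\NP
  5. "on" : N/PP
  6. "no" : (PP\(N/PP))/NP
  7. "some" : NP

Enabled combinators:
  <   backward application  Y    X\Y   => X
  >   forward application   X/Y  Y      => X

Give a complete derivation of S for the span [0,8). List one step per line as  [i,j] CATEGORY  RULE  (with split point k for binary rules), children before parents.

[0,8] S   >
  [0,2] S/N   <
    [0,1] "that" : S
    [1,2] "in" : (S/N)\S
  [2,8] N   >
    [2,5] N/PP   <
      [2,3] "quickly" : PP\NP
      [3,5] (N/PP)\(PP\NP)   <
        [3,4] "from" : NP
        [4,5] "chased" : ((N/PP)\(PP\NP))\NP
    [5,8] PP   <
      [5,6] "on" : N/PP
      [6,8] PP\(N/PP)   >
        [6,7] "no" : (PP\(N/PP))/NP
        [7,8] "some" : NP

[0,1] S  lex  "that"
[1,2] (S/N)\S  lex  "in"
[0,2] S/N  <  k=1
[2,3] PP\NP  lex  "quickly"
[3,4] NP  lex  "from"
[4,5] ((N/PP)\(PP\NP))\NP  lex  "chased"
[3,5] (N/PP)\(PP\NP)  <  k=4
[2,5] N/PP  <  k=3
[5,6] N/PP  lex  "on"
[6,7] (PP\(N/PP))/NP  lex  "no"
[7,8] NP  lex  "some"
[6,8] PP\(N/PP)  >  k=7
[5,8] PP  <  k=6
[2,8] N  >  k=5
[0,8] S  >  k=2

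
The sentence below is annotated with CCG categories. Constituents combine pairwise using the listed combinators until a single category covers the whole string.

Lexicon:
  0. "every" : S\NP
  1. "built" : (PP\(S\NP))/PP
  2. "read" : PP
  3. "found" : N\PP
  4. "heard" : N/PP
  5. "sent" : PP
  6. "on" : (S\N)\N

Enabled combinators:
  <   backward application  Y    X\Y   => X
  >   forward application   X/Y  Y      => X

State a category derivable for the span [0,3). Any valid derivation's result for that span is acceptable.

PP

[0,7] S   <
  [0,4] N   <
    [0,3] PP   <
      [0,1] "every" : S\NP
      [1,3] PP\(S\NP)   >
        [1,2] "built" : (PP\(S\NP))/PP
        [2,3] "read" : PP
    [3,4] "found" : N\PP
  [4,7] S\N   <
    [4,6] N   >
      [4,5] "heard" : N/PP
      [5,6] "sent" : PP
    [6,7] "on" : (S\N)\N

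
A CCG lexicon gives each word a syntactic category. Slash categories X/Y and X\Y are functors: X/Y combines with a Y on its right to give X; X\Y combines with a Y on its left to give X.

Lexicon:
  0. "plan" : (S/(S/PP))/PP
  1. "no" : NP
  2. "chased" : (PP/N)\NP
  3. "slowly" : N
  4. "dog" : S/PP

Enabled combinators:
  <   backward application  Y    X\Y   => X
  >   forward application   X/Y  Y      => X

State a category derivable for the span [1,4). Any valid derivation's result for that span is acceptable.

PP

[0,5] S   >
  [0,4] S/(S/PP)   >
    [0,1] "plan" : (S/(S/PP))/PP
    [1,4] PP   >
      [1,3] PP/N   <
        [1,2] "no" : NP
        [2,3] "chased" : (PP/N)\NP
      [3,4] "slowly" : N
  [4,5] "dog" : S/PP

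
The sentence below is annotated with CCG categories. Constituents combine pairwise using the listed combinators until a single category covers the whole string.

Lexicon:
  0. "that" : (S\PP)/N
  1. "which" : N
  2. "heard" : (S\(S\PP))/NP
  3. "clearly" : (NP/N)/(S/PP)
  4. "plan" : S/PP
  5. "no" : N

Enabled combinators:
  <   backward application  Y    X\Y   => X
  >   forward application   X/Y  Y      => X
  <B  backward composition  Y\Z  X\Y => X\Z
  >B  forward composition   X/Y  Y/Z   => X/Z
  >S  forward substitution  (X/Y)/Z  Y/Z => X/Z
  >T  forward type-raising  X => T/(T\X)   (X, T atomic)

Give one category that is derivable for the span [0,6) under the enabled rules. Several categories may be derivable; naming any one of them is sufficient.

[0,6] S   <
  [0,2] S\PP   >
    [0,1] "that" : (S\PP)/N
    [1,2] "which" : N
  [2,6] S\(S\PP)   >
    [2,3] "heard" : (S\(S\PP))/NP
    [3,6] NP   >
      [3,5] NP/N   >
        [3,4] "clearly" : (NP/N)/(S/PP)
        [4,5] "plan" : S/PP
      [5,6] "no" : N

S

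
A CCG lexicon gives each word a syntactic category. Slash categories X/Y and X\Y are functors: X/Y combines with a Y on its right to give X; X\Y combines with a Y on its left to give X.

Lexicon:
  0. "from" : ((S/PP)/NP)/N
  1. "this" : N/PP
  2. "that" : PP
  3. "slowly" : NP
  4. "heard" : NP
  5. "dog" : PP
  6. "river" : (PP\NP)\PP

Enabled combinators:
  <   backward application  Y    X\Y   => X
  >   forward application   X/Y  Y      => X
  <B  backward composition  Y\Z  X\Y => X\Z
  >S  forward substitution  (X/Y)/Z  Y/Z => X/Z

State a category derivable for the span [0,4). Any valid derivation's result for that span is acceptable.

[0,7] S   >
  [0,4] S/PP   >
    [0,3] (S/PP)/NP   >
      [0,1] "from" : ((S/PP)/NP)/N
      [1,3] N   >
        [1,2] "this" : N/PP
        [2,3] "that" : PP
    [3,4] "slowly" : NP
  [4,7] PP   <
    [4,5] "heard" : NP
    [5,7] PP\NP   <
      [5,6] "dog" : PP
      [6,7] "river" : (PP\NP)\PP

S/PP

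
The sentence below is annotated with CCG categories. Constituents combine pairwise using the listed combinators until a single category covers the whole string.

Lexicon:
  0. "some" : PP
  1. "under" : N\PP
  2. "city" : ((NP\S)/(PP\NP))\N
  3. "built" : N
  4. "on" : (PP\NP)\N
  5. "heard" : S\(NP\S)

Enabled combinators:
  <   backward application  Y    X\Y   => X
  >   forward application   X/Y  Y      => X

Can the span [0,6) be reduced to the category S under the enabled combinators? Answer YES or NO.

YES

[0,6] S   <
  [0,5] NP\S   >
    [0,3] (NP\S)/(PP\NP)   <
      [0,2] N   <
        [0,1] "some" : PP
        [1,2] "under" : N\PP
      [2,3] "city" : ((NP\S)/(PP\NP))\N
    [3,5] PP\NP   <
      [3,4] "built" : N
      [4,5] "on" : (PP\NP)\N
  [5,6] "heard" : S\(NP\S)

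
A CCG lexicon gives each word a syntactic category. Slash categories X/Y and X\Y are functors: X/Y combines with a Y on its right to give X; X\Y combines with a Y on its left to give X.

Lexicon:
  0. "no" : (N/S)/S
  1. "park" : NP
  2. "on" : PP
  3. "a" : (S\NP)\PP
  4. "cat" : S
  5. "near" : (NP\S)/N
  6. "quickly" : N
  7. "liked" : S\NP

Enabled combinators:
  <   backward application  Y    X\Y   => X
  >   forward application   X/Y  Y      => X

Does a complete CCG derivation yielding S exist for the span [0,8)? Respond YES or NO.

NO

(N/S)/S NP PP (S\NP)\PP S (NP\S)/N N S\NP
CKY chart[0,8] = {N}; S ∉ chart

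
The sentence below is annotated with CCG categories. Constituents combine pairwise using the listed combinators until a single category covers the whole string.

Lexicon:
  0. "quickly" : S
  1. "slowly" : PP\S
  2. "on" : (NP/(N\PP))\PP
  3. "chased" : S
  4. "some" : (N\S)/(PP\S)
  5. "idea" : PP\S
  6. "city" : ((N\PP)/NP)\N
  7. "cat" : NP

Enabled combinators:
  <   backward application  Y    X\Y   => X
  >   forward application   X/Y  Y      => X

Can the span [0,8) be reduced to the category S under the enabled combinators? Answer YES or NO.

NO

S PP\S (NP/(N\PP))\PP S (N\S)/(PP\S) PP\S ((N\PP)/NP)\N NP
CKY chart[0,8] = {NP}; S ∉ chart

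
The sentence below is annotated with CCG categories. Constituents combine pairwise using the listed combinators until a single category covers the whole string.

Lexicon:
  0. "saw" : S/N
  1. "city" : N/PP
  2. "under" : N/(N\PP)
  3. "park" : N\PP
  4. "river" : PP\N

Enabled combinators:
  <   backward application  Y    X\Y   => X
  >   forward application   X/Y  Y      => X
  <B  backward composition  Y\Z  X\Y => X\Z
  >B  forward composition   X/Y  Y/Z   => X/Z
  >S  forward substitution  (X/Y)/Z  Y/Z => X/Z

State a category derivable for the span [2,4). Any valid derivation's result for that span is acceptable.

N

[0,5] S   >
  [0,1] "saw" : S/N
  [1,5] N   >
    [1,2] "city" : N/PP
    [2,5] PP   <
      [2,4] N   >
        [2,3] "under" : N/(N\PP)
        [3,4] "park" : N\PP
      [4,5] "river" : PP\N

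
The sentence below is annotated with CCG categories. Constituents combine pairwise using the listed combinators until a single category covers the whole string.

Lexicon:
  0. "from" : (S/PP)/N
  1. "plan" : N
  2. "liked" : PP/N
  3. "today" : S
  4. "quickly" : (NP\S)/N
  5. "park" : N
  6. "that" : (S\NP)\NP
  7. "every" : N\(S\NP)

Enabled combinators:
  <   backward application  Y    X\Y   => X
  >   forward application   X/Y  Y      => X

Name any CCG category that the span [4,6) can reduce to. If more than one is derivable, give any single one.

[0,8] S   >
  [0,2] S/PP   >
    [0,1] "from" : (S/PP)/N
    [1,2] "plan" : N
  [2,8] PP   >
    [2,3] "liked" : PP/N
    [3,8] N   <
      [3,7] S\NP   <
        [3,6] NP   <
          [3,4] "today" : S
          [4,6] NP\S   >
            [4,5] "quickly" : (NP\S)/N
            [5,6] "park" : N
        [6,7] "that" : (S\NP)\NP
      [7,8] "every" : N\(S\NP)

NP\S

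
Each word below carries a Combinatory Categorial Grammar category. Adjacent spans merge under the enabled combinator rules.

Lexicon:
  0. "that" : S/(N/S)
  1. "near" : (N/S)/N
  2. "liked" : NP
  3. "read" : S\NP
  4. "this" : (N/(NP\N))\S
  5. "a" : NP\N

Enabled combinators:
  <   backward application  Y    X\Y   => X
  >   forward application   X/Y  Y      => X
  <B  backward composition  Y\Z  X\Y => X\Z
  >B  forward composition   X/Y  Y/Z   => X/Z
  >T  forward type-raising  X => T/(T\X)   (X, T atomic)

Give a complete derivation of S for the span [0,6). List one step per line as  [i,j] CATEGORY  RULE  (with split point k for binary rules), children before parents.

[0,6] S   >
  [0,2] S/N   >B
    [0,1] "that" : S/(N/S)
    [1,2] "near" : (N/S)/N
  [2,6] N   >
    [2,5] N/(NP\N)   <
      [2,4] S   <
        [2,3] "liked" : NP
        [3,4] "read" : S\NP
      [4,5] "this" : (N/(NP\N))\S
    [5,6] "a" : NP\N

[0,1] S/(N/S)  lex  "that"
[1,2] (N/S)/N  lex  "near"
[0,2] S/N  >B  k=1
[2,3] NP  lex  "liked"
[3,4] S\NP  lex  "read"
[2,4] S  <  k=3
[4,5] (N/(NP\N))\S  lex  "this"
[2,5] N/(NP\N)  <  k=4
[5,6] NP\N  lex  "a"
[2,6] N  >  k=5
[0,6] S  >  k=2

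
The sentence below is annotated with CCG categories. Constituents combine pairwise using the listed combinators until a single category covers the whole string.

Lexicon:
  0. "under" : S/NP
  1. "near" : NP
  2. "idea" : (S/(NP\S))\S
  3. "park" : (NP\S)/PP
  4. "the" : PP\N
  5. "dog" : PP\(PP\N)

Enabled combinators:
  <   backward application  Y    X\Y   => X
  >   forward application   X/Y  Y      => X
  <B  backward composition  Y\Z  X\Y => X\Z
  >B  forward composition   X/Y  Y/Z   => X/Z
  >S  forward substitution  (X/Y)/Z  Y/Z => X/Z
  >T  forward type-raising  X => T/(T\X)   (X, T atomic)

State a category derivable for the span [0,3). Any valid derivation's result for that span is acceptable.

[0,6] S   >
  [0,4] S/PP   >B
    [0,3] S/(NP\S)   <
      [0,2] S   >
        [0,1] "under" : S/NP
        [1,2] "near" : NP
      [2,3] "idea" : (S/(NP\S))\S
    [3,4] "park" : (NP\S)/PP
  [4,6] PP   <
    [4,5] "the" : PP\N
    [5,6] "dog" : PP\(PP\N)

S/(NP\S)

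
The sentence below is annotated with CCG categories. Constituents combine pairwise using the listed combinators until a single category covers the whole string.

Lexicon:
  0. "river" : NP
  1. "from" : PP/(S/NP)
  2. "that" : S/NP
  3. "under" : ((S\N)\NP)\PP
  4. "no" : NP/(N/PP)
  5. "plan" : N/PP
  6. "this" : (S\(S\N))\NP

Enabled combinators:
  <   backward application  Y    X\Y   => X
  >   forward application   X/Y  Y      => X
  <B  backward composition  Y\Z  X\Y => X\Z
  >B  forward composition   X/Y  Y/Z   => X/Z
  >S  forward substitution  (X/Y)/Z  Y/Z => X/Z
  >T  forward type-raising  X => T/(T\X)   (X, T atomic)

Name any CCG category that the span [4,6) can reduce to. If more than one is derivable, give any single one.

[0,7] S   <
  [0,4] S\N   <
    [0,1] "river" : NP
    [1,4] (S\N)\NP   <
      [1,3] PP   >
        [1,2] "from" : PP/(S/NP)
        [2,3] "that" : S/NP
      [3,4] "under" : ((S\N)\NP)\PP
  [4,7] S\(S\N)   <
    [4,6] NP   >
      [4,5] "no" : NP/(N/PP)
      [5,6] "plan" : N/PP
    [6,7] "this" : (S\(S\N))\NP

NP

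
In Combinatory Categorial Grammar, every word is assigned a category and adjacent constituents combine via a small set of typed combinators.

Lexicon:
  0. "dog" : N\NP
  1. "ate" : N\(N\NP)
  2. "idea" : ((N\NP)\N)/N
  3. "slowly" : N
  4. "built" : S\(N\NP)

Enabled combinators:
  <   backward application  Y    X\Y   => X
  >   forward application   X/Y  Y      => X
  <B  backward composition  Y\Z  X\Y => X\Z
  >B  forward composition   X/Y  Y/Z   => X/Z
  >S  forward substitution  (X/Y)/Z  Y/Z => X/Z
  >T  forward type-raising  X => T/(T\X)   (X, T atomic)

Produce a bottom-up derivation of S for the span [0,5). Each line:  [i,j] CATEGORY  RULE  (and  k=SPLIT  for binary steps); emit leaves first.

[0,5] S   <
  [0,2] N   <
    [0,1] "dog" : N\NP
    [1,2] "ate" : N\(N\NP)
  [2,5] S\N   <B
    [2,4] (N\NP)\N   >
      [2,3] "idea" : ((N\NP)\N)/N
      [3,4] "slowly" : N
    [4,5] "built" : S\(N\NP)

[0,1] N\NP  lex  "dog"
[1,2] N\(N\NP)  lex  "ate"
[0,2] N  <  k=1
[2,3] ((N\NP)\N)/N  lex  "idea"
[3,4] N  lex  "slowly"
[2,4] (N\NP)\N  >  k=3
[4,5] S\(N\NP)  lex  "built"
[2,5] S\N  <B  k=4
[0,5] S  <  k=2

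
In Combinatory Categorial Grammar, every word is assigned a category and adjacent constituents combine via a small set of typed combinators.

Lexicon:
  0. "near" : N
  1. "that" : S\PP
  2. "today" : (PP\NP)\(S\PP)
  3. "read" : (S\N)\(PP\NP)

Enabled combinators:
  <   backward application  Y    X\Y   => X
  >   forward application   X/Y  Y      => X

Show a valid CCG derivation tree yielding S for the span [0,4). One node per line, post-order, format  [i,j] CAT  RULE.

[0,4] S   <
  [0,1] "near" : N
  [1,4] S\N   <
    [1,3] PP\NP   <
      [1,2] "that" : S\PP
      [2,3] "today" : (PP\NP)\(S\PP)
    [3,4] "read" : (S\N)\(PP\NP)

[0,1] N  lex  "near"
[1,2] S\PP  lex  "that"
[2,3] (PP\NP)\(S\PP)  lex  "today"
[1,3] PP\NP  <  k=2
[3,4] (S\N)\(PP\NP)  lex  "read"
[1,4] S\N  <  k=3
[0,4] S  <  k=1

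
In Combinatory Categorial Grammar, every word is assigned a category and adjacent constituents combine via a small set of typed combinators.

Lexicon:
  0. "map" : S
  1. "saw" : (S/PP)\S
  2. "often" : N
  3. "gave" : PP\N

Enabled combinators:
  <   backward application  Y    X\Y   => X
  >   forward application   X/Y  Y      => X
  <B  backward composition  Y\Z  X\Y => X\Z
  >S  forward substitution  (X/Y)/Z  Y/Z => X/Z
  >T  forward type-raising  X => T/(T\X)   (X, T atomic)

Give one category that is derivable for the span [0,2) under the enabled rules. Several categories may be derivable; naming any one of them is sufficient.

S/PP

[0,4] S   >
  [0,2] S/PP   <
    [0,1] "map" : S
    [1,2] "saw" : (S/PP)\S
  [2,4] PP   <
    [2,3] "often" : N
    [3,4] "gave" : PP\N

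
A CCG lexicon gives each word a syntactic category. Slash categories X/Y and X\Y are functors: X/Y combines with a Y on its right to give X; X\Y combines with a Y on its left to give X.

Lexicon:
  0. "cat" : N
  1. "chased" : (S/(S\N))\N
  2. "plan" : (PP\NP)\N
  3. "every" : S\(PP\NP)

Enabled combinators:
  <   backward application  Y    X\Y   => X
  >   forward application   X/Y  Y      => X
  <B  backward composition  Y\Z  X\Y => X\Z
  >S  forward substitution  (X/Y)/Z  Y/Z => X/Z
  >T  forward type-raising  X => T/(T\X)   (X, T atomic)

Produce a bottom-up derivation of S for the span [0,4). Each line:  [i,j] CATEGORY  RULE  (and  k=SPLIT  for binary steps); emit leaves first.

[0,4] S   >
  [0,2] S/(S\N)   <
    [0,1] "cat" : N
    [1,2] "chased" : (S/(S\N))\N
  [2,4] S\N   <B
    [2,3] "plan" : (PP\NP)\N
    [3,4] "every" : S\(PP\NP)

[0,1] N  lex  "cat"
[1,2] (S/(S\N))\N  lex  "chased"
[0,2] S/(S\N)  <  k=1
[2,3] (PP\NP)\N  lex  "plan"
[3,4] S\(PP\NP)  lex  "every"
[2,4] S\N  <B  k=3
[0,4] S  >  k=2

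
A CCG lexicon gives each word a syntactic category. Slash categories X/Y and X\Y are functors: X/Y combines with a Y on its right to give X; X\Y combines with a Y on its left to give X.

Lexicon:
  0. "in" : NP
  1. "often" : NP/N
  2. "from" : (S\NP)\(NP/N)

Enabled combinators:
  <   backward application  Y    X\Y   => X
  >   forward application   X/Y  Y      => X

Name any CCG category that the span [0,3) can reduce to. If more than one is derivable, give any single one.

S

[0,3] S   <
  [0,1] "in" : NP
  [1,3] S\NP   <
    [1,2] "often" : NP/N
    [2,3] "from" : (S\NP)\(NP/N)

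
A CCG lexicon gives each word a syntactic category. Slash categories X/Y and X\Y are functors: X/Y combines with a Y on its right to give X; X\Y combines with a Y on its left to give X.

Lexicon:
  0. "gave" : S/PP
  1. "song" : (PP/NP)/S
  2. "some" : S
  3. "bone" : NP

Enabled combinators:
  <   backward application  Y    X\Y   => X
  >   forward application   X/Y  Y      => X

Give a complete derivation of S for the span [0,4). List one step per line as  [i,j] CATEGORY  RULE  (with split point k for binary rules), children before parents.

[0,1] S/PP  lex  "gave"
[1,2] (PP/NP)/S  lex  "song"
[2,3] S  lex  "some"
[1,3] PP/NP  >  k=2
[3,4] NP  lex  "bone"
[1,4] PP  >  k=3
[0,4] S  >  k=1

[0,4] S   >
  [0,1] "gave" : S/PP
  [1,4] PP   >
    [1,3] PP/NP   >
      [1,2] "song" : (PP/NP)/S
      [2,3] "some" : S
    [3,4] "bone" : NP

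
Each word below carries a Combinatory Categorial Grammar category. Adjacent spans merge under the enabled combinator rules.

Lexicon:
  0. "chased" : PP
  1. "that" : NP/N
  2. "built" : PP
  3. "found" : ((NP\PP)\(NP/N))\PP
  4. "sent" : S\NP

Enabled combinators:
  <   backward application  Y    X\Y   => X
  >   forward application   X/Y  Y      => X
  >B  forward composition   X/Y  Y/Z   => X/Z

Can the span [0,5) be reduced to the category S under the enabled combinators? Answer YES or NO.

YES

[0,5] S   <
  [0,4] NP   <
    [0,1] "chased" : PP
    [1,4] NP\PP   <
      [1,2] "that" : NP/N
      [2,4] (NP\PP)\(NP/N)   <
        [2,3] "built" : PP
        [3,4] "found" : ((NP\PP)\(NP/N))\PP
  [4,5] "sent" : S\NP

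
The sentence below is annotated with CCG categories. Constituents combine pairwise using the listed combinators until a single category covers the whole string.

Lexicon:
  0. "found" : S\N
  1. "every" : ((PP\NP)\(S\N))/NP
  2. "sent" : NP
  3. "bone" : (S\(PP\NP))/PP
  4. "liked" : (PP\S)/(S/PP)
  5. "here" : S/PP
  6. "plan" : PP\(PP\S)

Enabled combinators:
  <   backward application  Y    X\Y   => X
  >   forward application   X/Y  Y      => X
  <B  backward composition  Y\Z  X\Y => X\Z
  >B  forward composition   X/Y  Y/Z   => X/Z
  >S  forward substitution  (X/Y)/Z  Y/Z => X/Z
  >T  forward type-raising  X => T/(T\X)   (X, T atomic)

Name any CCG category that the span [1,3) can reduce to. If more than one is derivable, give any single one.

[0,7] S   <
  [0,3] PP\NP   <
    [0,1] "found" : S\N
    [1,3] (PP\NP)\(S\N)   >
      [1,2] "every" : ((PP\NP)\(S\N))/NP
      [2,3] "sent" : NP
  [3,7] S\(PP\NP)   >
    [3,4] "bone" : (S\(PP\NP))/PP
    [4,7] PP   <
      [4,6] PP\S   >
        [4,5] "liked" : (PP\S)/(S/PP)
        [5,6] "here" : S/PP
      [6,7] "plan" : PP\(PP\S)

(PP\NP)\(S\N)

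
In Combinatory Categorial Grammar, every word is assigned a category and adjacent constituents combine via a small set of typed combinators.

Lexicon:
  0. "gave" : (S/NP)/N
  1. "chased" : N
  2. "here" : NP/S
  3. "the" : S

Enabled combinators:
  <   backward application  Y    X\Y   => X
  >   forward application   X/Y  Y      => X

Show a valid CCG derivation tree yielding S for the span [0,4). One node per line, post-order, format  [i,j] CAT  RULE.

[0,1] (S/NP)/N  lex  "gave"
[1,2] N  lex  "chased"
[0,2] S/NP  >  k=1
[2,3] NP/S  lex  "here"
[3,4] S  lex  "the"
[2,4] NP  >  k=3
[0,4] S  >  k=2

[0,4] S   >
  [0,2] S/NP   >
    [0,1] "gave" : (S/NP)/N
    [1,2] "chased" : N
  [2,4] NP   >
    [2,3] "here" : NP/S
    [3,4] "the" : S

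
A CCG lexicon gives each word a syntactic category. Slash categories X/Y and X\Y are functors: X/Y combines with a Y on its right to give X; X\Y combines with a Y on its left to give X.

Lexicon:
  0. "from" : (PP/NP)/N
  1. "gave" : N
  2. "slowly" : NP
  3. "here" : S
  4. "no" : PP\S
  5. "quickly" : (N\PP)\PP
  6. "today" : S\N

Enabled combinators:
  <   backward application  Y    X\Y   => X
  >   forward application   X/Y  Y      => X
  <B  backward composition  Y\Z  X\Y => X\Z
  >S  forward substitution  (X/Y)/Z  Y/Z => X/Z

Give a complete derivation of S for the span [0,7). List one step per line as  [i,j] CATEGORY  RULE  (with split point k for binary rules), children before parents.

[0,7] S   <
  [0,6] N   <
    [0,3] PP   >
      [0,2] PP/NP   >
        [0,1] "from" : (PP/NP)/N
        [1,2] "gave" : N
      [2,3] "slowly" : NP
    [3,6] N\PP   <
      [3,5] PP   <
        [3,4] "here" : S
        [4,5] "no" : PP\S
      [5,6] "quickly" : (N\PP)\PP
  [6,7] "today" : S\N

[0,1] (PP/NP)/N  lex  "from"
[1,2] N  lex  "gave"
[0,2] PP/NP  >  k=1
[2,3] NP  lex  "slowly"
[0,3] PP  >  k=2
[3,4] S  lex  "here"
[4,5] PP\S  lex  "no"
[3,5] PP  <  k=4
[5,6] (N\PP)\PP  lex  "quickly"
[3,6] N\PP  <  k=5
[0,6] N  <  k=3
[6,7] S\N  lex  "today"
[0,7] S  <  k=6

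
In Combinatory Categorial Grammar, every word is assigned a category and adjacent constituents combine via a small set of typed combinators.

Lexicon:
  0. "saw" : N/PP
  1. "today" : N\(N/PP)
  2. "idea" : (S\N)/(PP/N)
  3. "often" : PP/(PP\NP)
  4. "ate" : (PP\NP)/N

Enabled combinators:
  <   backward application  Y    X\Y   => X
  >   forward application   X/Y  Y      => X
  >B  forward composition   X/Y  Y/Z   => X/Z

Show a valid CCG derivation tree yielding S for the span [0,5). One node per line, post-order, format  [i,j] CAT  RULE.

[0,1] N/PP  lex  "saw"
[1,2] N\(N/PP)  lex  "today"
[0,2] N  <  k=1
[2,3] (S\N)/(PP/N)  lex  "idea"
[3,4] PP/(PP\NP)  lex  "often"
[4,5] (PP\NP)/N  lex  "ate"
[3,5] PP/N  >B  k=4
[2,5] S\N  >  k=3
[0,5] S  <  k=2

[0,5] S   <
  [0,2] N   <
    [0,1] "saw" : N/PP
    [1,2] "today" : N\(N/PP)
  [2,5] S\N   >
    [2,3] "idea" : (S\N)/(PP/N)
    [3,5] PP/N   >B
      [3,4] "often" : PP/(PP\NP)
      [4,5] "ate" : (PP\NP)/N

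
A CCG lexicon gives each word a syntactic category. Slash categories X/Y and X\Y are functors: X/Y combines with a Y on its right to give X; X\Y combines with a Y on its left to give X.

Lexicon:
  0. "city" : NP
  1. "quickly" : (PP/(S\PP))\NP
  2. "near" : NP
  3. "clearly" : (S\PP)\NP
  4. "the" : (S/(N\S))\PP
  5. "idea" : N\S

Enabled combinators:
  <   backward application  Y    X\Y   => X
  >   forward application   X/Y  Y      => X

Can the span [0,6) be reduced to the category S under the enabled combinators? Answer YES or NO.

YES

[0,6] S   >
  [0,5] S/(N\S)   <
    [0,4] PP   >
      [0,2] PP/(S\PP)   <
        [0,1] "city" : NP
        [1,2] "quickly" : (PP/(S\PP))\NP
      [2,4] S\PP   <
        [2,3] "near" : NP
        [3,4] "clearly" : (S\PP)\NP
    [4,5] "the" : (S/(N\S))\PP
  [5,6] "idea" : N\S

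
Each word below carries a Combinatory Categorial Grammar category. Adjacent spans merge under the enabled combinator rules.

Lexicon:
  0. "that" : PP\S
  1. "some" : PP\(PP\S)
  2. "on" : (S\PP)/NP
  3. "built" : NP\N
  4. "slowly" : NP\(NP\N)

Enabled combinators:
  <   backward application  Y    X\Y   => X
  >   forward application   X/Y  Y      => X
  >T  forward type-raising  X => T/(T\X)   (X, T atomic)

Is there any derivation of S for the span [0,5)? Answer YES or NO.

[0,5] S   <
  [0,2] PP   <
    [0,1] "that" : PP\S
    [1,2] "some" : PP\(PP\S)
  [2,5] S\PP   >
    [2,3] "on" : (S\PP)/NP
    [3,5] NP   <
      [3,4] "built" : NP\N
      [4,5] "slowly" : NP\(NP\N)

YES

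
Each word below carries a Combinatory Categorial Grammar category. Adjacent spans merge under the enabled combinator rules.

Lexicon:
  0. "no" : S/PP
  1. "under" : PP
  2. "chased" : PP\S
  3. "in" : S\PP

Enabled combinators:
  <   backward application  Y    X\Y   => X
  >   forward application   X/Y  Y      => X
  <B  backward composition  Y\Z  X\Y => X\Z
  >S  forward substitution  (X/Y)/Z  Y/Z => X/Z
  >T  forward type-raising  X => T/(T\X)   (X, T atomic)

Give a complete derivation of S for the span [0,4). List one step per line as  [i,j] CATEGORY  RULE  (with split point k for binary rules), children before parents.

[0,4] S   <
  [0,3] PP   <
    [0,2] S   >
      [0,1] "no" : S/PP
      [1,2] "under" : PP
    [2,3] "chased" : PP\S
  [3,4] "in" : S\PP

[0,1] S/PP  lex  "no"
[1,2] PP  lex  "under"
[0,2] S  >  k=1
[2,3] PP\S  lex  "chased"
[0,3] PP  <  k=2
[3,4] S\PP  lex  "in"
[0,4] S  <  k=3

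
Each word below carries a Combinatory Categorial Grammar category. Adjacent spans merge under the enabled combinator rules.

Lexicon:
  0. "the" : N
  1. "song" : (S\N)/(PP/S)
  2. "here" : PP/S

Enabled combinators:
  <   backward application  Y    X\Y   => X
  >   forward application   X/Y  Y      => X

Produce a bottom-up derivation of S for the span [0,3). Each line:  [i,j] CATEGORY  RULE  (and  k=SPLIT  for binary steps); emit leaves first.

[0,3] S   <
  [0,1] "the" : N
  [1,3] S\N   >
    [1,2] "song" : (S\N)/(PP/S)
    [2,3] "here" : PP/S

[0,1] N  lex  "the"
[1,2] (S\N)/(PP/S)  lex  "song"
[2,3] PP/S  lex  "here"
[1,3] S\N  >  k=2
[0,3] S  <  k=1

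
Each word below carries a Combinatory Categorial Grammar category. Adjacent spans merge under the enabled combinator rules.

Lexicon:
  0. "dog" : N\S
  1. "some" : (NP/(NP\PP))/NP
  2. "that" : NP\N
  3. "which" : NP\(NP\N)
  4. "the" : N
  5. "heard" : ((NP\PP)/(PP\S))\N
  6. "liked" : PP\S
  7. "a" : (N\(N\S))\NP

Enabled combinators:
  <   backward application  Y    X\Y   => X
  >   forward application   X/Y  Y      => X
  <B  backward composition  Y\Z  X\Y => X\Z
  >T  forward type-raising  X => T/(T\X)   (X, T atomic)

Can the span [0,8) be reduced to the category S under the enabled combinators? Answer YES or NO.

NO

N\S (NP/(NP\PP))/NP NP\N NP\(NP\N) N ((NP\PP)/(PP\S))\N PP\S (N\(N\S))\NP
CKY chart[0,8] = {N, N/(N\N), NP/(NP\N), PP/(PP\N), S/(S\N)}; S ∉ chart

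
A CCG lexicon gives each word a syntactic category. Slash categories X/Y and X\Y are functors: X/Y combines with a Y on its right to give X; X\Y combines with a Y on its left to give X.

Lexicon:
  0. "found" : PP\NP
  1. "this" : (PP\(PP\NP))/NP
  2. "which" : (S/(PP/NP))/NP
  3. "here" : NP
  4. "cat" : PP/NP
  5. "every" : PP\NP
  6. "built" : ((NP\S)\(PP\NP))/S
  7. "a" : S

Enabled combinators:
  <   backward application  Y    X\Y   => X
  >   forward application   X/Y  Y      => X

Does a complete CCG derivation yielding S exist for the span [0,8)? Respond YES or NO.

PP\NP (PP\(PP\NP))/NP (S/(PP/NP))/NP NP PP/NP PP\NP ((NP\S)\(PP\NP))/S S
CKY chart[0,8] = {PP}; S ∉ chart

NO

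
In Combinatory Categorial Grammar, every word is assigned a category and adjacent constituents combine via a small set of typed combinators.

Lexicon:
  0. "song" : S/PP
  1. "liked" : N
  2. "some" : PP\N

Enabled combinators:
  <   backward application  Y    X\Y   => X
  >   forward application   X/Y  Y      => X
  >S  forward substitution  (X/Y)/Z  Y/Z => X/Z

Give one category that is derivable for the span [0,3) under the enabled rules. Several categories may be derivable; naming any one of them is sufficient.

S

[0,3] S   >
  [0,1] "song" : S/PP
  [1,3] PP   <
    [1,2] "liked" : N
    [2,3] "some" : PP\N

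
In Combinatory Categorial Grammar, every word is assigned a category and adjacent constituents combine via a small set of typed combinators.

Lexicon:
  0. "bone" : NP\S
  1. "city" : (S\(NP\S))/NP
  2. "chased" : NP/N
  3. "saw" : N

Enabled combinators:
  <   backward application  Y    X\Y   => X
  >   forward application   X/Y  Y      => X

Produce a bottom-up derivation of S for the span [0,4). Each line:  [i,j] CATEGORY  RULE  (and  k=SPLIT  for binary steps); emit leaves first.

[0,1] NP\S  lex  "bone"
[1,2] (S\(NP\S))/NP  lex  "city"
[2,3] NP/N  lex  "chased"
[3,4] N  lex  "saw"
[2,4] NP  >  k=3
[1,4] S\(NP\S)  >  k=2
[0,4] S  <  k=1

[0,4] S   <
  [0,1] "bone" : NP\S
  [1,4] S\(NP\S)   >
    [1,2] "city" : (S\(NP\S))/NP
    [2,4] NP   >
      [2,3] "chased" : NP/N
      [3,4] "saw" : N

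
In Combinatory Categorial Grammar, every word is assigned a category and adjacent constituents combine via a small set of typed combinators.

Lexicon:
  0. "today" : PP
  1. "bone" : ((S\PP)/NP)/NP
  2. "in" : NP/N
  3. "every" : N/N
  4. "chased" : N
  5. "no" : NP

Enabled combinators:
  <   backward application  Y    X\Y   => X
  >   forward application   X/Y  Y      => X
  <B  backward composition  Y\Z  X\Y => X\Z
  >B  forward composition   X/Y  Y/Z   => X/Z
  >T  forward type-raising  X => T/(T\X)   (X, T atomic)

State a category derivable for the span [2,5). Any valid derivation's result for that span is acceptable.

[0,6] S   <
  [0,1] "today" : PP
  [1,6] S\PP   >
    [1,5] (S\PP)/NP   >
      [1,2] "bone" : ((S\PP)/NP)/NP
      [2,5] NP   >
        [2,4] NP/N   >B
          [2,3] "in" : NP/N
          [3,4] "every" : N/N
        [4,5] "chased" : N
    [5,6] "no" : NP

NP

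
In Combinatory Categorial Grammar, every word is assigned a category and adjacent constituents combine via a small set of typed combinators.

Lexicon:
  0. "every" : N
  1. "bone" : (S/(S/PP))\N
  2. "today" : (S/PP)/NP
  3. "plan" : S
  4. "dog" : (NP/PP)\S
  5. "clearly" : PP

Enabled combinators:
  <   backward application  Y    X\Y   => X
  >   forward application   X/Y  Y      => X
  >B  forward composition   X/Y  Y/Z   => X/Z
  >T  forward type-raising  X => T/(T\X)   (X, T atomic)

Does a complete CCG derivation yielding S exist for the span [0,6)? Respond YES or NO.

YES

[0,6] S   >
  [0,3] S/NP   >B
    [0,2] S/(S/PP)   <
      [0,1] "every" : N
      [1,2] "bone" : (S/(S/PP))\N
    [2,3] "today" : (S/PP)/NP
  [3,6] NP   >
    [3,5] NP/PP   <
      [3,4] "plan" : S
      [4,5] "dog" : (NP/PP)\S
    [5,6] "clearly" : PP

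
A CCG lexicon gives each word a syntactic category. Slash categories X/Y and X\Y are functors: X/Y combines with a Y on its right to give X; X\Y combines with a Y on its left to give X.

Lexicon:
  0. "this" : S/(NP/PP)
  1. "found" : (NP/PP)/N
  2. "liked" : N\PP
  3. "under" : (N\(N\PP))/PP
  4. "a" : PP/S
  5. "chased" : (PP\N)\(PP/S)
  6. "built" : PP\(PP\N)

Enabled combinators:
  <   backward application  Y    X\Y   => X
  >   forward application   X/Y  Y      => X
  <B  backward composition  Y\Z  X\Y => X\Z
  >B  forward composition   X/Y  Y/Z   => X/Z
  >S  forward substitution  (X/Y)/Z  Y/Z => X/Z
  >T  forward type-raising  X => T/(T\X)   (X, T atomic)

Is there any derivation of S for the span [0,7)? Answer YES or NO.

[0,7] S   >
  [0,2] S/N   >B
    [0,1] "this" : S/(NP/PP)
    [1,2] "found" : (NP/PP)/N
  [2,7] N   <
    [2,3] "liked" : N\PP
    [3,7] N\(N\PP)   >
      [3,4] "under" : (N\(N\PP))/PP
      [4,7] PP   <
        [4,6] PP\N   <
          [4,5] "a" : PP/S
          [5,6] "chased" : (PP\N)\(PP/S)
        [6,7] "built" : PP\(PP\N)

YES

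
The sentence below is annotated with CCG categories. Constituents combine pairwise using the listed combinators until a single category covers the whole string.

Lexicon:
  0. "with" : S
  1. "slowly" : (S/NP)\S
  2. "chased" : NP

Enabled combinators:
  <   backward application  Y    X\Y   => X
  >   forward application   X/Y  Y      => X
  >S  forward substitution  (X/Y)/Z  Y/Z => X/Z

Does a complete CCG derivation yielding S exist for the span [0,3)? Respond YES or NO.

[0,3] S   >
  [0,2] S/NP   <
    [0,1] "with" : S
    [1,2] "slowly" : (S/NP)\S
  [2,3] "chased" : NP

YES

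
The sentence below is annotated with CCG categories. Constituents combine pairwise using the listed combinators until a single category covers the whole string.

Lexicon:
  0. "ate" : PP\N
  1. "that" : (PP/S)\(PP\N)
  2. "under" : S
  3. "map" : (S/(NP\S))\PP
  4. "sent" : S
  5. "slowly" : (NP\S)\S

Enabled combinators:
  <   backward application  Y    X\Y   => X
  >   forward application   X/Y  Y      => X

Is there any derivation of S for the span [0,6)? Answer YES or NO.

YES

[0,6] S   >
  [0,4] S/(NP\S)   <
    [0,3] PP   >
      [0,2] PP/S   <
        [0,1] "ate" : PP\N
        [1,2] "that" : (PP/S)\(PP\N)
      [2,3] "under" : S
    [3,4] "map" : (S/(NP\S))\PP
  [4,6] NP\S   <
    [4,5] "sent" : S
    [5,6] "slowly" : (NP\S)\S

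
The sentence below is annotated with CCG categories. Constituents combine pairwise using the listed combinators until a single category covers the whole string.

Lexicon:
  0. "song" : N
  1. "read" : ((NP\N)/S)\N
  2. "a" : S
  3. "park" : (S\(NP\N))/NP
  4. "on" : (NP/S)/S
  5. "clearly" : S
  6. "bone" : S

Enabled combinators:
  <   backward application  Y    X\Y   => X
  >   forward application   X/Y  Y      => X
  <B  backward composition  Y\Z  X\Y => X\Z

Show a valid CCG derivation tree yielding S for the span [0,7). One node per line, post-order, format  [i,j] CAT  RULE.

[0,7] S   <
  [0,3] NP\N   >
    [0,2] (NP\N)/S   <
      [0,1] "song" : N
      [1,2] "read" : ((NP\N)/S)\N
    [2,3] "a" : S
  [3,7] S\(NP\N)   >
    [3,4] "park" : (S\(NP\N))/NP
    [4,7] NP   >
      [4,6] NP/S   >
        [4,5] "on" : (NP/S)/S
        [5,6] "clearly" : S
      [6,7] "bone" : S

[0,1] N  lex  "song"
[1,2] ((NP\N)/S)\N  lex  "read"
[0,2] (NP\N)/S  <  k=1
[2,3] S  lex  "a"
[0,3] NP\N  >  k=2
[3,4] (S\(NP\N))/NP  lex  "park"
[4,5] (NP/S)/S  lex  "on"
[5,6] S  lex  "clearly"
[4,6] NP/S  >  k=5
[6,7] S  lex  "bone"
[4,7] NP  >  k=6
[3,7] S\(NP\N)  >  k=4
[0,7] S  <  k=3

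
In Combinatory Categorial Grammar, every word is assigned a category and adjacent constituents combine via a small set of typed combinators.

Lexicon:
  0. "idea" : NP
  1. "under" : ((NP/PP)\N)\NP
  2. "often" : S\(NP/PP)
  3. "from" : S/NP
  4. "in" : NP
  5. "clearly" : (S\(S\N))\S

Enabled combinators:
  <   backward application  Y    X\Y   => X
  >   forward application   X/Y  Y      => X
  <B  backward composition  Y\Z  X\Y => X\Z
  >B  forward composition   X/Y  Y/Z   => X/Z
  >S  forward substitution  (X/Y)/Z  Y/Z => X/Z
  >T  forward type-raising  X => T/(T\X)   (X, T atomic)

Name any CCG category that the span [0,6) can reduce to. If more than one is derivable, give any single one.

[0,6] S   <
  [0,3] S\N   <B
    [0,2] (NP/PP)\N   <
      [0,1] "idea" : NP
      [1,2] "under" : ((NP/PP)\N)\NP
    [2,3] "often" : S\(NP/PP)
  [3,6] S\(S\N)   <
    [3,5] S   >
      [3,4] "from" : S/NP
      [4,5] "in" : NP
    [5,6] "clearly" : (S\(S\N))\S

S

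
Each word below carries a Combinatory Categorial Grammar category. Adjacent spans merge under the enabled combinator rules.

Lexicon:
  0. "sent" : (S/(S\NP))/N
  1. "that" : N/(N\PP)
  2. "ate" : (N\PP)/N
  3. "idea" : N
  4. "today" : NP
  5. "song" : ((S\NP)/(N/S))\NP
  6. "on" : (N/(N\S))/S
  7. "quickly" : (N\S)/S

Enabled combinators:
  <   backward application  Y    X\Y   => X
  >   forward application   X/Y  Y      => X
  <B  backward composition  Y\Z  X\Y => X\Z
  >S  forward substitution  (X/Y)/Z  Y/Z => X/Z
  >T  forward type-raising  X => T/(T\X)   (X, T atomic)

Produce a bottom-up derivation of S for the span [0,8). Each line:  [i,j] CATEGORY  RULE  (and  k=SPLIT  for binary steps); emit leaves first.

[0,8] S   >
  [0,4] S/(S\NP)   >
    [0,1] "sent" : (S/(S\NP))/N
    [1,4] N   >
      [1,2] "that" : N/(N\PP)
      [2,4] N\PP   >
        [2,3] "ate" : (N\PP)/N
        [3,4] "idea" : N
  [4,8] S\NP   >
    [4,6] (S\NP)/(N/S)   <
      [4,5] "today" : NP
      [5,6] "song" : ((S\NP)/(N/S))\NP
    [6,8] N/S   >S
      [6,7] "on" : (N/(N\S))/S
      [7,8] "quickly" : (N\S)/S

[0,1] (S/(S\NP))/N  lex  "sent"
[1,2] N/(N\PP)  lex  "that"
[2,3] (N\PP)/N  lex  "ate"
[3,4] N  lex  "idea"
[2,4] N\PP  >  k=3
[1,4] N  >  k=2
[0,4] S/(S\NP)  >  k=1
[4,5] NP  lex  "today"
[5,6] ((S\NP)/(N/S))\NP  lex  "song"
[4,6] (S\NP)/(N/S)  <  k=5
[6,7] (N/(N\S))/S  lex  "on"
[7,8] (N\S)/S  lex  "quickly"
[6,8] N/S  >S  k=7
[4,8] S\NP  >  k=6
[0,8] S  >  k=4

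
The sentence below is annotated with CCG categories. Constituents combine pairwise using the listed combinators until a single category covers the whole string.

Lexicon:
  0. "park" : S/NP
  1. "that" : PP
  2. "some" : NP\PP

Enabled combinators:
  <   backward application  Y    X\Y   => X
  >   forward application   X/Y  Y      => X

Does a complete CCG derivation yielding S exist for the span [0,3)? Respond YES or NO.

[0,3] S   >
  [0,1] "park" : S/NP
  [1,3] NP   <
    [1,2] "that" : PP
    [2,3] "some" : NP\PP

YES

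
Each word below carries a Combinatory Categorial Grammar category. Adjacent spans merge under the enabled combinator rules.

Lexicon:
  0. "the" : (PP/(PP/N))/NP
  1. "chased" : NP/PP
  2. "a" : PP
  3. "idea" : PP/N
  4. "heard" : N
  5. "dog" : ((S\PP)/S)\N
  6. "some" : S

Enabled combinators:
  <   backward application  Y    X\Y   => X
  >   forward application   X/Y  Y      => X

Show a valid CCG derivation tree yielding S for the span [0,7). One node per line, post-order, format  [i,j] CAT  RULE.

[0,7] S   <
  [0,4] PP   >
    [0,3] PP/(PP/N)   >
      [0,1] "the" : (PP/(PP/N))/NP
      [1,3] NP   >
        [1,2] "chased" : NP/PP
        [2,3] "a" : PP
    [3,4] "idea" : PP/N
  [4,7] S\PP   >
    [4,6] (S\PP)/S   <
      [4,5] "heard" : N
      [5,6] "dog" : ((S\PP)/S)\N
    [6,7] "some" : S

[0,1] (PP/(PP/N))/NP  lex  "the"
[1,2] NP/PP  lex  "chased"
[2,3] PP  lex  "a"
[1,3] NP  >  k=2
[0,3] PP/(PP/N)  >  k=1
[3,4] PP/N  lex  "idea"
[0,4] PP  >  k=3
[4,5] N  lex  "heard"
[5,6] ((S\PP)/S)\N  lex  "dog"
[4,6] (S\PP)/S  <  k=5
[6,7] S  lex  "some"
[4,7] S\PP  >  k=6
[0,7] S  <  k=4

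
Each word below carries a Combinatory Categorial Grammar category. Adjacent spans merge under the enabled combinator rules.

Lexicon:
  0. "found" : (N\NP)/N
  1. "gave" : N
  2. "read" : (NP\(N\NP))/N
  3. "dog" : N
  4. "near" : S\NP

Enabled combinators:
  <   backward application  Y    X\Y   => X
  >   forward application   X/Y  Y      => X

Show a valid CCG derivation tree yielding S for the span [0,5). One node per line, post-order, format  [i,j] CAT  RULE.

[0,1] (N\NP)/N  lex  "found"
[1,2] N  lex  "gave"
[0,2] N\NP  >  k=1
[2,3] (NP\(N\NP))/N  lex  "read"
[3,4] N  lex  "dog"
[2,4] NP\(N\NP)  >  k=3
[0,4] NP  <  k=2
[4,5] S\NP  lex  "near"
[0,5] S  <  k=4

[0,5] S   <
  [0,4] NP   <
    [0,2] N\NP   >
      [0,1] "found" : (N\NP)/N
      [1,2] "gave" : N
    [2,4] NP\(N\NP)   >
      [2,3] "read" : (NP\(N\NP))/N
      [3,4] "dog" : N
  [4,5] "near" : S\NP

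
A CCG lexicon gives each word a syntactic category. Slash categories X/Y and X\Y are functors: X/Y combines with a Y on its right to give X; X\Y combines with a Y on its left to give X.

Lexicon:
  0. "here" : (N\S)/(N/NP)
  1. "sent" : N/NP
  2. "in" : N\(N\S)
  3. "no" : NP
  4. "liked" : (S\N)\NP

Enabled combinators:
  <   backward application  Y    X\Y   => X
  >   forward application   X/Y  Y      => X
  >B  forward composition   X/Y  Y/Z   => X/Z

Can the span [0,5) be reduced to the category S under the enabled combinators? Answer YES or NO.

[0,5] S   <
  [0,3] N   <
    [0,2] N\S   >
      [0,1] "here" : (N\S)/(N/NP)
      [1,2] "sent" : N/NP
    [2,3] "in" : N\(N\S)
  [3,5] S\N   <
    [3,4] "no" : NP
    [4,5] "liked" : (S\N)\NP

YES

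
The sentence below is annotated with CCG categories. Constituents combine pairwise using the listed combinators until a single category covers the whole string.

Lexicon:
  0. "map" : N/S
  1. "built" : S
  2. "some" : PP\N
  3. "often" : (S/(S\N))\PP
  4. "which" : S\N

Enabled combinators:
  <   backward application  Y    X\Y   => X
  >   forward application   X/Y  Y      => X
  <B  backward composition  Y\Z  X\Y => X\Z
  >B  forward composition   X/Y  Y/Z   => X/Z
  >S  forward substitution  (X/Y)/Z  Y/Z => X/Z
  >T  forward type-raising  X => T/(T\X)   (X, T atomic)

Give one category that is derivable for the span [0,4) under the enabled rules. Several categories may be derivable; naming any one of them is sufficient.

[0,5] S   >
  [0,4] S/(S\N)   <
    [0,3] PP   <
      [0,2] N   >
        [0,1] "map" : N/S
        [1,2] "built" : S
      [2,3] "some" : PP\N
    [3,4] "often" : (S/(S\N))\PP
  [4,5] "which" : S\N

S/(S\N)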